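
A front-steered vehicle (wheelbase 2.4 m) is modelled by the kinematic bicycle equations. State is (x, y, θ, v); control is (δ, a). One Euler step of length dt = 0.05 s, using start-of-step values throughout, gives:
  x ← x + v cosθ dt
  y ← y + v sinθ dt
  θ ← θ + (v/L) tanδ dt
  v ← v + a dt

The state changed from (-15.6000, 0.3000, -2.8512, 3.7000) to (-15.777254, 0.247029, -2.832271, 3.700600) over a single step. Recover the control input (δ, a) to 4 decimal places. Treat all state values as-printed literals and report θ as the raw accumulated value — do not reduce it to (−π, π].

a = (v'−v)/dt = (0.000600)/0.05 = 0.0120
Δθ = θ'−θ = 0.018929;  (v·dt/L) = 3.7000·0.05/2.4 = 0.077083
tan δ = Δθ·L/(v·dt) = 0.245565  →  δ = 0.2408

δ = 0.2408, a = 0.0120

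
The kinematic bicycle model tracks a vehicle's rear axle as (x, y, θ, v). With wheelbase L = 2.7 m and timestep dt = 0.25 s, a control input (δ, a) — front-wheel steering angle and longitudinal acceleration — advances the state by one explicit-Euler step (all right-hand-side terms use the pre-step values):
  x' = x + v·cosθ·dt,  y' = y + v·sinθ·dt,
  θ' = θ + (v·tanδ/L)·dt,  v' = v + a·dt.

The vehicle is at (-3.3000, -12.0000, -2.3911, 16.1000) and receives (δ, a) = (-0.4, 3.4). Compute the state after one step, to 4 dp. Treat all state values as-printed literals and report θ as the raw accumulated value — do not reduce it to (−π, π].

x' = -3.3000 + 16.1000·cos(-2.3911)·0.25 = -6.2437
y' = -12.0000 + 16.1000·sin(-2.3911)·0.25 = -14.7450
θ' = -2.3911 + (16.1000/2.7)·tan(-0.4)·0.25 = -3.0214
v' = 16.1000 + 3.4000·0.25 = 16.9500

(-6.2437, -14.7450, -3.0214, 16.9500)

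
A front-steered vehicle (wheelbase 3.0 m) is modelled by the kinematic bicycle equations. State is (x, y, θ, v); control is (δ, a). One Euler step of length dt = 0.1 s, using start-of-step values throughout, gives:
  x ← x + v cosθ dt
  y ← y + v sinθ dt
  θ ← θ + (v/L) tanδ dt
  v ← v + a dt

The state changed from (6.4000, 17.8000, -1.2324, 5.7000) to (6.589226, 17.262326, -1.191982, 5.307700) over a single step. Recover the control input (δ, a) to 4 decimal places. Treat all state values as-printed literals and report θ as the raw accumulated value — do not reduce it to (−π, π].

a = (v'−v)/dt = (-0.392300)/0.1 = -3.9230
Δθ = θ'−θ = 0.040418;  (v·dt/L) = 5.7000·0.1/3.0 = 0.190000
tan δ = Δθ·L/(v·dt) = 0.212726  →  δ = 0.2096

δ = 0.2096, a = -3.9230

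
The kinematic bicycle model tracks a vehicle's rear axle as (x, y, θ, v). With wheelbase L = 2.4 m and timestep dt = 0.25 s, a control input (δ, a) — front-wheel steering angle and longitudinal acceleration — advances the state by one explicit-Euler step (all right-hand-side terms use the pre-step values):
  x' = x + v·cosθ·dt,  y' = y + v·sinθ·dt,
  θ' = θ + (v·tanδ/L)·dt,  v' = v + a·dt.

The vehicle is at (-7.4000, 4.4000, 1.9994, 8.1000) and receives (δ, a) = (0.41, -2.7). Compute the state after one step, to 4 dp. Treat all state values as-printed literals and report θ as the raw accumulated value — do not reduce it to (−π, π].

x' = -7.4000 + 8.1000·cos(1.9994)·0.25 = -8.2416
y' = 4.4000 + 8.1000·sin(1.9994)·0.25 = 6.2418
θ' = 1.9994 + (8.1000/2.4)·tan(0.41)·0.25 = 2.3661
v' = 8.1000 − 2.7000·0.25 = 7.4250

(-8.2416, 6.2418, 2.3661, 7.4250)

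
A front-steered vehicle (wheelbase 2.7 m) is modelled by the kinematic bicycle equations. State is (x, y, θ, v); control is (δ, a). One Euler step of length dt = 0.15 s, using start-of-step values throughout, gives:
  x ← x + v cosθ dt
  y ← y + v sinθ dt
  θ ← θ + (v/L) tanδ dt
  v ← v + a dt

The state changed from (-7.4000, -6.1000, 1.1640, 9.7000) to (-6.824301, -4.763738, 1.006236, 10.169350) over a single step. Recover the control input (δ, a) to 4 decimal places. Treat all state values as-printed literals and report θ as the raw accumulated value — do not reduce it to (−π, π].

δ = -0.2848, a = 3.1290

a = (v'−v)/dt = (0.469350)/0.15 = 3.1290
Δθ = θ'−θ = -0.157764;  (v·dt/L) = 9.7000·0.15/2.7 = 0.538889
tan δ = Δθ·L/(v·dt) = -0.292758  →  δ = -0.2848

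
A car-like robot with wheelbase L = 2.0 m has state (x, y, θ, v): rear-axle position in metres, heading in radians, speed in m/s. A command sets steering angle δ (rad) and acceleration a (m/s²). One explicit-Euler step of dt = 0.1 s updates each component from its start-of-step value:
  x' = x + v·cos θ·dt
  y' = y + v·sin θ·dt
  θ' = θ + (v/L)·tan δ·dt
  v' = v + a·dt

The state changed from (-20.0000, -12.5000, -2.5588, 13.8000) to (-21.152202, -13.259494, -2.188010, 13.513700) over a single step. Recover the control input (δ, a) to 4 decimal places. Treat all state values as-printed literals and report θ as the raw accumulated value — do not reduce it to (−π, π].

δ = 0.4931, a = -2.8630

a = (v'−v)/dt = (-0.286300)/0.1 = -2.8630
Δθ = θ'−θ = 0.370790;  (v·dt/L) = 13.8000·0.1/2.0 = 0.690000
tan δ = Δθ·L/(v·dt) = 0.537377  →  δ = 0.4931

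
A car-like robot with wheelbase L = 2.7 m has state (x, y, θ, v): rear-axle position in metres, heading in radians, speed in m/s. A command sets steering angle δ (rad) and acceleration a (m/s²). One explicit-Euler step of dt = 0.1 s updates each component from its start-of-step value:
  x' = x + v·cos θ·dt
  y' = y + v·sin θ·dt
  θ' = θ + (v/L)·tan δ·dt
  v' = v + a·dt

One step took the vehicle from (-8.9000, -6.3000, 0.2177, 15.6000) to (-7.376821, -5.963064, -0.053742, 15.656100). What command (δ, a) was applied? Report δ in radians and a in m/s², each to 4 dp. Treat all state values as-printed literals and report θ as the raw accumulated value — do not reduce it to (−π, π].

a = (v'−v)/dt = (0.056100)/0.1 = 0.5610
Δθ = θ'−θ = -0.271442;  (v·dt/L) = 15.6000·0.1/2.7 = 0.577778
tan δ = Δθ·L/(v·dt) = -0.469803  →  δ = -0.4392

δ = -0.4392, a = 0.5610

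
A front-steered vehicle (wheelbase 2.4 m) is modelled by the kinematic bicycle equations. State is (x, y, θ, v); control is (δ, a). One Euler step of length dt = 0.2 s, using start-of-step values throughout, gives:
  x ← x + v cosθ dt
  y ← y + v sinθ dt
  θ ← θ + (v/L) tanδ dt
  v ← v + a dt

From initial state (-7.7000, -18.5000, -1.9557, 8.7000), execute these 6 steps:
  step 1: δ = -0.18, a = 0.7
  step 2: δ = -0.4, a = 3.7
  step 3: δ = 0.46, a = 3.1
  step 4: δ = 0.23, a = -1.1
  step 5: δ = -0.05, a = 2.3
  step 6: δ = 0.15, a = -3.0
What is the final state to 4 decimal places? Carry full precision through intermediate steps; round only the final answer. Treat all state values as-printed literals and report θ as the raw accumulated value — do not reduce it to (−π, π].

(-12.5241, -28.7483, -1.7147, 9.8400)

after step 1 (δ=-0.18, a=0.7): (-8.353318, -20.112692, -2.087628, 8.840000)
after step 2 (δ=-0.4, a=3.7): (-9.226936, -21.649772, -2.399086, 9.580000)
after step 3 (δ=0.46, a=3.1): (-10.638598, -22.945251, -2.003552, 10.200000)
after step 4 (δ=0.23, a=-1.1): (-11.494122, -24.797190, -1.804530, 9.980000)
after step 5 (δ=-0.05, a=2.3): (-11.956419, -26.738916, -1.846148, 10.440000)
after step 6 (δ=0.15, a=-3.0): (-12.524116, -28.748260, -1.714661, 9.840000)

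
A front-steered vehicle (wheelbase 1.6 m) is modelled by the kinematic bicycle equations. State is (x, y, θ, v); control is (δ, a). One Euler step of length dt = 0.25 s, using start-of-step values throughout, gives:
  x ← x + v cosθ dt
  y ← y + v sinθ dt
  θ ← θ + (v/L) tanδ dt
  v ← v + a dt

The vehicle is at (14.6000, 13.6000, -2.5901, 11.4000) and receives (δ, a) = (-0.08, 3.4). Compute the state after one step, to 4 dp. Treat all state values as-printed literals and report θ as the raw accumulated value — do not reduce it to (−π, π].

x' = 14.6000 + 11.4000·cos(-2.5901)·0.25 = 12.1725
y' = 13.6000 + 11.4000·sin(-2.5901)·0.25 = 12.1067
θ' = -2.5901 + (11.4000/1.6)·tan(-0.08)·0.25 = -2.7329
v' = 11.4000 + 3.4000·0.25 = 12.2500

(12.1725, 12.1067, -2.7329, 12.2500)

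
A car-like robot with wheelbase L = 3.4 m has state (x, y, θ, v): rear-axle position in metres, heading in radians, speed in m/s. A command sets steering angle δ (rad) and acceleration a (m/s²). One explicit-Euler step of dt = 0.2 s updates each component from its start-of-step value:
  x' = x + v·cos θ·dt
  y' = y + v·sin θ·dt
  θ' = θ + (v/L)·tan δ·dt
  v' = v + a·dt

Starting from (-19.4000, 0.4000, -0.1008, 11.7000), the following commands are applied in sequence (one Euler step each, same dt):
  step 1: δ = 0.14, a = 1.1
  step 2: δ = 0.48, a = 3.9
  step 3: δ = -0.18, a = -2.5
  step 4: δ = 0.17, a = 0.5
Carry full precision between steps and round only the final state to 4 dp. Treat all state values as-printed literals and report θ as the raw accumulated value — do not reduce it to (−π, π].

(-9.9335, 1.5982, 0.3485, 12.3000)

after step 1 (δ=0.14, a=1.1): (-17.071878, 0.164527, -0.003813, 11.920000)
after step 2 (δ=0.48, a=3.9): (-14.687895, 0.155438, 0.361227, 12.700000)
after step 3 (δ=-0.18, a=-2.5): (-12.311817, 1.053132, 0.225286, 12.200000)
after step 4 (δ=0.17, a=0.5): (-9.933475, 1.598191, 0.348475, 12.300000)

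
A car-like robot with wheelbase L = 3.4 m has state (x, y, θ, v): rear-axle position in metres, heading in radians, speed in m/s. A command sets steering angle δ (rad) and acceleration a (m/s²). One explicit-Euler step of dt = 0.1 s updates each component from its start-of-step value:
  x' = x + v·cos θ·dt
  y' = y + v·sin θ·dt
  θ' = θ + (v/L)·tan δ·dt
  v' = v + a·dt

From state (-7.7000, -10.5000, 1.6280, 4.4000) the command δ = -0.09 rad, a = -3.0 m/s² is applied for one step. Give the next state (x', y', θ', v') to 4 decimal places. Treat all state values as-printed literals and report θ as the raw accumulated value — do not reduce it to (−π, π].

(-7.7252, -10.0607, 1.6163, 4.1000)

x' = -7.7000 + 4.4000·cos(1.6280)·0.1 = -7.7252
y' = -10.5000 + 4.4000·sin(1.6280)·0.1 = -10.0607
θ' = 1.6280 + (4.4000/3.4)·tan(-0.09)·0.1 = 1.6163
v' = 4.4000 − 3.0000·0.1 = 4.1000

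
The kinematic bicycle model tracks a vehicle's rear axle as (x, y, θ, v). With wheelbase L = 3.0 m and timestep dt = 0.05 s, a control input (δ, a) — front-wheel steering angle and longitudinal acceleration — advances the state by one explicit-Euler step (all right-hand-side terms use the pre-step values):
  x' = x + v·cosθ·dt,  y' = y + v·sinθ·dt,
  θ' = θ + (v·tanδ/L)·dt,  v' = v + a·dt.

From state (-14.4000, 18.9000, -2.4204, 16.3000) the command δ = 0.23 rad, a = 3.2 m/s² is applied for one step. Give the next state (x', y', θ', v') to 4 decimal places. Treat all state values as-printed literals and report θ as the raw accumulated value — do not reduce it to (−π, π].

(-15.0121, 18.3619, -2.3568, 16.4600)

x' = -14.4000 + 16.3000·cos(-2.4204)·0.05 = -15.0121
y' = 18.9000 + 16.3000·sin(-2.4204)·0.05 = 18.3619
θ' = -2.4204 + (16.3000/3.0)·tan(0.23)·0.05 = -2.3568
v' = 16.3000 + 3.2000·0.05 = 16.4600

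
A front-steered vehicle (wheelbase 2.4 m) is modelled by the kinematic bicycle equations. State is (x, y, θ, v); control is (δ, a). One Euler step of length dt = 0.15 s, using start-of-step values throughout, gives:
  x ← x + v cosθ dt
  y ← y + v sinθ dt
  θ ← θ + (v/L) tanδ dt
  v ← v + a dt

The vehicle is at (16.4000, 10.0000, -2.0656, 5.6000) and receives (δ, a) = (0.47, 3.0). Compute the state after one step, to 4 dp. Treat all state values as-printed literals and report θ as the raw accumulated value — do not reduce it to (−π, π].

(16.0011, 9.2607, -1.8878, 6.0500)

x' = 16.4000 + 5.6000·cos(-2.0656)·0.15 = 16.0011
y' = 10.0000 + 5.6000·sin(-2.0656)·0.15 = 9.2607
θ' = -2.0656 + (5.6000/2.4)·tan(0.47)·0.15 = -1.8878
v' = 5.6000 + 3.0000·0.15 = 6.0500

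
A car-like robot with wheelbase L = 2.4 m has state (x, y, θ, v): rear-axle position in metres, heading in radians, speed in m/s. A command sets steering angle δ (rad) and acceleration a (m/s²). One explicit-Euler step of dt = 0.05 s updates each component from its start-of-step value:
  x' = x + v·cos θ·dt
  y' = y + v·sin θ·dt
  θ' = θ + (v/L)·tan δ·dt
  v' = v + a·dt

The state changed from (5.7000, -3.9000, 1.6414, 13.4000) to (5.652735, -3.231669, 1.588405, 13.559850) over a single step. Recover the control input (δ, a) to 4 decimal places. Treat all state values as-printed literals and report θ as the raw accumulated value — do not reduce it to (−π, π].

a = (v'−v)/dt = (0.159850)/0.05 = 3.1970
Δθ = θ'−θ = -0.052995;  (v·dt/L) = 13.4000·0.05/2.4 = 0.279167
tan δ = Δθ·L/(v·dt) = -0.189833  →  δ = -0.1876

δ = -0.1876, a = 3.1970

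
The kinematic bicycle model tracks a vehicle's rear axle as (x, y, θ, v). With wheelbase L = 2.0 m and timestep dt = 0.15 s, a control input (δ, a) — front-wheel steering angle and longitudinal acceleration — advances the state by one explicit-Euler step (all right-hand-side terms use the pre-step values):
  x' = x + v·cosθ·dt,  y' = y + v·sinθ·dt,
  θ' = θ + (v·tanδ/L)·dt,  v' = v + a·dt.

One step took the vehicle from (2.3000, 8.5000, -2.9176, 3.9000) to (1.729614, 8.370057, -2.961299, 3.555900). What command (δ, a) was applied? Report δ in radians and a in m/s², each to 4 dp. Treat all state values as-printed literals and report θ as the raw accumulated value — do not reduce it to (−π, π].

δ = -0.1483, a = -2.2940

a = (v'−v)/dt = (-0.344100)/0.15 = -2.2940
Δθ = θ'−θ = -0.043699;  (v·dt/L) = 3.9000·0.15/2.0 = 0.292500
tan δ = Δθ·L/(v·dt) = -0.149398  →  δ = -0.1483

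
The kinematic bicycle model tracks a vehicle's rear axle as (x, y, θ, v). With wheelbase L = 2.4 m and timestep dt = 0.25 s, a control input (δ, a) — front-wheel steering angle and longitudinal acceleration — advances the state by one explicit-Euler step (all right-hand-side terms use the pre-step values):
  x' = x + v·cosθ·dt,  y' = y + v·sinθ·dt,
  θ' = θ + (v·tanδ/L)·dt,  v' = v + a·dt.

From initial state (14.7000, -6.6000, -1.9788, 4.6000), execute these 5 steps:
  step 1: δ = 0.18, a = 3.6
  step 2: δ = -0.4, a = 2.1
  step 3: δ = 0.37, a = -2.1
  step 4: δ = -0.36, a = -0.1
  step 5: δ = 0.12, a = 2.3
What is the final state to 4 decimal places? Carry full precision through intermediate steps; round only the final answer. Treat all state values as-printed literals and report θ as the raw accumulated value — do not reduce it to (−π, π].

after step 1 (δ=0.18, a=3.6): (14.243706, -7.655602, -1.891606, 5.500000)
after step 2 (δ=-0.4, a=2.1): (13.810120, -8.960450, -2.133832, 6.025000)
after step 3 (δ=0.37, a=-2.1): (13.006151, -10.234194, -1.890407, 5.500000)
after step 4 (δ=-0.36, a=-0.1): (12.574130, -11.539561, -2.106054, 5.475000)
after step 5 (δ=0.12, a=2.3): (11.875981, -12.716873, -2.037287, 6.050000)

(11.8760, -12.7169, -2.0373, 6.0500)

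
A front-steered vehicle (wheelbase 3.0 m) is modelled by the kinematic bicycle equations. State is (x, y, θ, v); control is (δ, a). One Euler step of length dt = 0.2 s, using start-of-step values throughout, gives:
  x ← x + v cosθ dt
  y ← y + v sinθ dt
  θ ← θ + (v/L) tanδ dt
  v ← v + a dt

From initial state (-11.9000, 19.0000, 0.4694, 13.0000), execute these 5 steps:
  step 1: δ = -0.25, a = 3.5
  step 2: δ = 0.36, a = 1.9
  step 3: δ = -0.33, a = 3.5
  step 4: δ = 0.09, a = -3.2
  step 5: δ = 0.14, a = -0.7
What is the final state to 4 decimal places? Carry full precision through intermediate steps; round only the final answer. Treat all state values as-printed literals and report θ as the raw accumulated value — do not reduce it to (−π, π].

(0.9079, 24.2039, 0.4921, 14.0000)

after step 1 (δ=-0.25, a=3.5): (-9.581216, 20.176113, 0.248104, 13.700000)
after step 2 (δ=0.36, a=1.9): (-6.925116, 20.848964, 0.591885, 14.080000)
after step 3 (δ=-0.33, a=3.5): (-4.588144, 22.420085, 0.270368, 14.780000)
after step 4 (δ=0.09, a=-3.2): (-1.739528, 23.209592, 0.359288, 14.140000)
after step 5 (δ=0.14, a=-0.7): (0.907897, 24.203940, 0.492131, 14.000000)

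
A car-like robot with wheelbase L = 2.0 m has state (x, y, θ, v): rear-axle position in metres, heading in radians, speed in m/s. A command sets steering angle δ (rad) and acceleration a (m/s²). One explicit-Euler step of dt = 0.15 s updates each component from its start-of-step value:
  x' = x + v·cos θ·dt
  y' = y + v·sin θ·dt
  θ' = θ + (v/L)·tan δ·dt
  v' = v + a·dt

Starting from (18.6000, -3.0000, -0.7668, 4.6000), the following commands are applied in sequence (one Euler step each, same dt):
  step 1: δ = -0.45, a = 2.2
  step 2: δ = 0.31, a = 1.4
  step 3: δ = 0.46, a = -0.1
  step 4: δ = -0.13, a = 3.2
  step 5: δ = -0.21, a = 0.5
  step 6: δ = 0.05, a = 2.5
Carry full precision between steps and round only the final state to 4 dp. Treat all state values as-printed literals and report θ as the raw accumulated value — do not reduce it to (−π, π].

(21.9617, -6.1976, -0.7426, 6.0550)

after step 1 (δ=-0.45, a=2.2): (19.096893, -3.478746, -0.933454, 4.930000)
after step 2 (δ=0.31, a=1.4): (19.536941, -4.073067, -0.815013, 5.140000)
after step 3 (δ=0.46, a=-0.1): (20.065738, -4.634150, -0.624017, 5.125000)
after step 4 (δ=-0.13, a=3.2): (20.689608, -5.083331, -0.674270, 5.605000)
after step 5 (δ=-0.21, a=0.5): (21.346371, -5.608234, -0.763869, 5.680000)
after step 6 (δ=0.05, a=2.5): (21.961655, -6.197580, -0.742552, 6.055000)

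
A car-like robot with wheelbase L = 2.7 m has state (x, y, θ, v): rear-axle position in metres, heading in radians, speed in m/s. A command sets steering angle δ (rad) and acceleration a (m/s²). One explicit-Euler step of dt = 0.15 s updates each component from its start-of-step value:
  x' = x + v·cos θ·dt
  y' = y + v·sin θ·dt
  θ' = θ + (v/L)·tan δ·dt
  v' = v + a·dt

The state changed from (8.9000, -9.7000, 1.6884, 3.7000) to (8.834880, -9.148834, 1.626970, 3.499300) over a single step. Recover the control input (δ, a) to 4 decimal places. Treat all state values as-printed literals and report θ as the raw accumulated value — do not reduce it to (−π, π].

δ = -0.2904, a = -1.3380

a = (v'−v)/dt = (-0.200700)/0.15 = -1.3380
Δθ = θ'−θ = -0.061430;  (v·dt/L) = 3.7000·0.15/2.7 = 0.205556
tan δ = Δθ·L/(v·dt) = -0.298849  →  δ = -0.2904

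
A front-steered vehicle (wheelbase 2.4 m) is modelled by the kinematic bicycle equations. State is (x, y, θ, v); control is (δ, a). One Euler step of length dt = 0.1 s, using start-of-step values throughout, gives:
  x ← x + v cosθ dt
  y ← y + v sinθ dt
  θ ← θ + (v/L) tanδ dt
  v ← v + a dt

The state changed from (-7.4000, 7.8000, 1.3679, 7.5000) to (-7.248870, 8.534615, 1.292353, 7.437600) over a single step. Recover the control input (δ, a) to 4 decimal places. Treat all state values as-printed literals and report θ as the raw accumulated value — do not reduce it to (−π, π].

δ = -0.2372, a = -0.6240

a = (v'−v)/dt = (-0.062400)/0.1 = -0.6240
Δθ = θ'−θ = -0.075547;  (v·dt/L) = 7.5000·0.1/2.4 = 0.312500
tan δ = Δθ·L/(v·dt) = -0.241750  →  δ = -0.2372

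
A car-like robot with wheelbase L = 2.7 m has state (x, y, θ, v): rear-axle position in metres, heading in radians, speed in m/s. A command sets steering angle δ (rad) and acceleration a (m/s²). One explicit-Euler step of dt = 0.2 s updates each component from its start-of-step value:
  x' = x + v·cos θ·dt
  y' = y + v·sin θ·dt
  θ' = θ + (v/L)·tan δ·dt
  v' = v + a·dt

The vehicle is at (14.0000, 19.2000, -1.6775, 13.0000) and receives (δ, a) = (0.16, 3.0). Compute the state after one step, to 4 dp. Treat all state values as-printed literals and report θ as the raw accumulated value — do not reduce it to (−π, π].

x' = 14.0000 + 13.0000·cos(-1.6775)·0.2 = 13.7231
y' = 19.2000 + 13.0000·sin(-1.6775)·0.2 = 16.6148
θ' = -1.6775 + (13.0000/2.7)·tan(0.16)·0.2 = -1.5221
v' = 13.0000 + 3.0000·0.2 = 13.6000

(13.7231, 16.6148, -1.5221, 13.6000)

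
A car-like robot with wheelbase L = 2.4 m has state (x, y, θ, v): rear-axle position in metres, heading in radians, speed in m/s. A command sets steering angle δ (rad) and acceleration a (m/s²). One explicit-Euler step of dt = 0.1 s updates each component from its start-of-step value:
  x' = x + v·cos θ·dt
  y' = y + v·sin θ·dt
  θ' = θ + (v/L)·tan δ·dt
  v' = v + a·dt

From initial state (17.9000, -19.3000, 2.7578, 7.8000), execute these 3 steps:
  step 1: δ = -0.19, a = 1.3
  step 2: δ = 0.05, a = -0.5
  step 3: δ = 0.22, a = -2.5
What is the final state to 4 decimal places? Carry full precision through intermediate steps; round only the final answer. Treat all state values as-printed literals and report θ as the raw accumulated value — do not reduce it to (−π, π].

(15.7451, -18.3373, 2.7853, 7.6300)

after step 1 (δ=-0.19, a=1.3): (17.176744, -19.007937, 2.695296, 7.930000)
after step 2 (δ=0.05, a=-0.5): (16.461417, -18.665656, 2.711831, 7.880000)
after step 3 (δ=0.22, a=-2.5): (15.745074, -18.337332, 2.785252, 7.630000)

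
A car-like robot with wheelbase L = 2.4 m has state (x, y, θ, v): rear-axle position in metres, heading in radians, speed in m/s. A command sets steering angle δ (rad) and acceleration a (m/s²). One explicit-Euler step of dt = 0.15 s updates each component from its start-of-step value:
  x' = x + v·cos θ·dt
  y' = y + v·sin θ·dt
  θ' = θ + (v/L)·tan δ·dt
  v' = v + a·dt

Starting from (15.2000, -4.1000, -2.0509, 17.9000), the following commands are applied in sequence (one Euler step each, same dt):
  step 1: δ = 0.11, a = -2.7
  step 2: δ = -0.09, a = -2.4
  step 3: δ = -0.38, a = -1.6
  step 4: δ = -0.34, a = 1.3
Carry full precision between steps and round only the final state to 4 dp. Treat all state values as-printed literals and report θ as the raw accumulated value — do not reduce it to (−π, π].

(9.9559, -12.8581, -2.8273, 17.0900)

after step 1 (δ=0.11, a=-2.7): (13.959876, -6.481453, -1.927339, 17.495000)
after step 2 (δ=-0.09, a=-2.4): (13.043918, -8.940662, -2.026015, 17.135000)
after step 3 (δ=-0.38, a=-1.6): (11.913886, -11.249170, -2.453761, 16.895000)
after step 4 (δ=-0.34, a=1.3): (9.955863, -12.858073, -2.827285, 17.090000)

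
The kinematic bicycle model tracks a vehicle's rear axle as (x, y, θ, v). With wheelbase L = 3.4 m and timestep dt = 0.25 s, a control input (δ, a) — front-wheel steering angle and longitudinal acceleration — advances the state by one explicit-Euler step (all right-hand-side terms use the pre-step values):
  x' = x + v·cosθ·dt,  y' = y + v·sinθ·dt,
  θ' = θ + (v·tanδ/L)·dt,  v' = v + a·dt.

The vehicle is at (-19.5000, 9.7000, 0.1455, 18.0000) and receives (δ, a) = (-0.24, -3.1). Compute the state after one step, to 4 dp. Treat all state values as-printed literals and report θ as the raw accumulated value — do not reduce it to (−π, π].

(-15.0475, 10.3524, -0.1784, 17.2250)

x' = -19.5000 + 18.0000·cos(0.1455)·0.25 = -15.0475
y' = 9.7000 + 18.0000·sin(0.1455)·0.25 = 10.3524
θ' = 0.1455 + (18.0000/3.4)·tan(-0.24)·0.25 = -0.1784
v' = 18.0000 − 3.1000·0.25 = 17.2250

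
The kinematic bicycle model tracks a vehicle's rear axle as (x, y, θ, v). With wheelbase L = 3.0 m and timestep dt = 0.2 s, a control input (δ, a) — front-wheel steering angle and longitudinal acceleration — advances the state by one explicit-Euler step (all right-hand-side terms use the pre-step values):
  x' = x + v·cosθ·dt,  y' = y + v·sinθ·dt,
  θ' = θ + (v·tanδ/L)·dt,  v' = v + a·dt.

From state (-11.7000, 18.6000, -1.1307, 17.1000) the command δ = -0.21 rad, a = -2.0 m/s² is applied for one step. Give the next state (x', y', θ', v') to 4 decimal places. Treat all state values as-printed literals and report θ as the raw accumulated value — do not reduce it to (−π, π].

x' = -11.7000 + 17.1000·cos(-1.1307)·0.2 = -10.2430
y' = 18.6000 + 17.1000·sin(-1.1307)·0.2 = 15.5059
θ' = -1.1307 + (17.1000/3.0)·tan(-0.21)·0.2 = -1.3737
v' = 17.1000 − 2.0000·0.2 = 16.7000

(-10.2430, 15.5059, -1.3737, 16.7000)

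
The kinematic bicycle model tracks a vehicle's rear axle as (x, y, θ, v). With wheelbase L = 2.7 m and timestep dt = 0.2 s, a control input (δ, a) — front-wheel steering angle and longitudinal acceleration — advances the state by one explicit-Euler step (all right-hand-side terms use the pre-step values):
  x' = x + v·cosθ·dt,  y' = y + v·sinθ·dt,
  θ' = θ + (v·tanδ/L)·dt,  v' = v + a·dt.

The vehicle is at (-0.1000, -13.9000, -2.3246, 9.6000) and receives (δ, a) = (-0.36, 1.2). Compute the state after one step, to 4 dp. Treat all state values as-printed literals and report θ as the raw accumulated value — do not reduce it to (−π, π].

x' = -0.1000 + 9.6000·cos(-2.3246)·0.2 = -1.4141
y' = -13.9000 + 9.6000·sin(-2.3246)·0.2 = -15.2999
θ' = -2.3246 + (9.6000/2.7)·tan(-0.36)·0.2 = -2.5923
v' = 9.6000 + 1.2000·0.2 = 9.8400

(-1.4141, -15.2999, -2.5923, 9.8400)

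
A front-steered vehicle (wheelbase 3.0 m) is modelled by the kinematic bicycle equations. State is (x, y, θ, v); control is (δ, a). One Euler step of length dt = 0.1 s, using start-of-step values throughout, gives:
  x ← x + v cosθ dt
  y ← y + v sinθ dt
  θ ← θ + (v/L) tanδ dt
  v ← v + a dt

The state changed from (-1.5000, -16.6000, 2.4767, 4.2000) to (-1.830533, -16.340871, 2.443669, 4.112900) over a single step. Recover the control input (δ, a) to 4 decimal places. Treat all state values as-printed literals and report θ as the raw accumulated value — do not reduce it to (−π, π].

a = (v'−v)/dt = (-0.087100)/0.1 = -0.8710
Δθ = θ'−θ = -0.033031;  (v·dt/L) = 4.2000·0.1/3.0 = 0.140000
tan δ = Δθ·L/(v·dt) = -0.235936  →  δ = -0.2317

δ = -0.2317, a = -0.8710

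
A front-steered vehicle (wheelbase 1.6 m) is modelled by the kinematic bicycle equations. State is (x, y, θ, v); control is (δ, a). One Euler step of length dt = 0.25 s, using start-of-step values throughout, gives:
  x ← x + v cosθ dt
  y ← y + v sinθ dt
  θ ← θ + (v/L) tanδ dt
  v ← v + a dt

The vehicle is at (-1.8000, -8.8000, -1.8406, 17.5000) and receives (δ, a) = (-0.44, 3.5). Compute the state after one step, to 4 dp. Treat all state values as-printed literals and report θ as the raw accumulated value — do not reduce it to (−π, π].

x' = -1.8000 + 17.5000·cos(-1.8406)·0.25 = -2.9661
y' = -8.8000 + 17.5000·sin(-1.8406)·0.25 = -13.0167
θ' = -1.8406 + (17.5000/1.6)·tan(-0.44)·0.25 = -3.1279
v' = 17.5000 + 3.5000·0.25 = 18.3750

(-2.9661, -13.0167, -3.1279, 18.3750)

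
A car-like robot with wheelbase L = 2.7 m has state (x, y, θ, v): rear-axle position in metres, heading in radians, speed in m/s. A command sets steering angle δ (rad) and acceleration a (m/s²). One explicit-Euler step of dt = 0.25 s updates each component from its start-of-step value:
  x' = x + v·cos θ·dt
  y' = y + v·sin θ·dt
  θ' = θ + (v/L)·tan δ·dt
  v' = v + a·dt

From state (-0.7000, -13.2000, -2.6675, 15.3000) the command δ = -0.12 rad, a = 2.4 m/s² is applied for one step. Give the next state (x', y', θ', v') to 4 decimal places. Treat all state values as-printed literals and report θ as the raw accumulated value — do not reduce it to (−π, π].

(-4.1031, -14.9462, -2.8383, 15.9000)

x' = -0.7000 + 15.3000·cos(-2.6675)·0.25 = -4.1031
y' = -13.2000 + 15.3000·sin(-2.6675)·0.25 = -14.9462
θ' = -2.6675 + (15.3000/2.7)·tan(-0.12)·0.25 = -2.8383
v' = 15.3000 + 2.4000·0.25 = 15.9000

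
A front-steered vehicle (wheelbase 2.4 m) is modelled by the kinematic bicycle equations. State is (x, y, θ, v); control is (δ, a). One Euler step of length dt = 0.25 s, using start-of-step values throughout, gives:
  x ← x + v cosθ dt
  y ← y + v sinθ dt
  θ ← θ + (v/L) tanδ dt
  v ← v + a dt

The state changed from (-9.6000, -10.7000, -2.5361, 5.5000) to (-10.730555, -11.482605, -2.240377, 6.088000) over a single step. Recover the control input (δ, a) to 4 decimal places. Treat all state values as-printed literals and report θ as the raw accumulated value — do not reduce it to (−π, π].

δ = 0.4765, a = 2.3520

a = (v'−v)/dt = (0.588000)/0.25 = 2.3520
Δθ = θ'−θ = 0.295723;  (v·dt/L) = 5.5000·0.25/2.4 = 0.572917
tan δ = Δθ·L/(v·dt) = 0.516171  →  δ = 0.4765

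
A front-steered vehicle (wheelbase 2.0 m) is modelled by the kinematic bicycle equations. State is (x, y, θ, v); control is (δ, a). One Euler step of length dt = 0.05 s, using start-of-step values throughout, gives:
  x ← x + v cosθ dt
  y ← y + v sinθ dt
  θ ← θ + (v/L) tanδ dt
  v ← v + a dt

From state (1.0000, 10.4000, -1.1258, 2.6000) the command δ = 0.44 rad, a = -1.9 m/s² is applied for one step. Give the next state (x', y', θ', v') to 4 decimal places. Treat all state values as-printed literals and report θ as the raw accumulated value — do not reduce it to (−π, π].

(1.0560, 10.2827, -1.0952, 2.5050)

x' = 1.0000 + 2.6000·cos(-1.1258)·0.05 = 1.0560
y' = 10.4000 + 2.6000·sin(-1.1258)·0.05 = 10.2827
θ' = -1.1258 + (2.6000/2.0)·tan(0.44)·0.05 = -1.0952
v' = 2.6000 − 1.9000·0.05 = 2.5050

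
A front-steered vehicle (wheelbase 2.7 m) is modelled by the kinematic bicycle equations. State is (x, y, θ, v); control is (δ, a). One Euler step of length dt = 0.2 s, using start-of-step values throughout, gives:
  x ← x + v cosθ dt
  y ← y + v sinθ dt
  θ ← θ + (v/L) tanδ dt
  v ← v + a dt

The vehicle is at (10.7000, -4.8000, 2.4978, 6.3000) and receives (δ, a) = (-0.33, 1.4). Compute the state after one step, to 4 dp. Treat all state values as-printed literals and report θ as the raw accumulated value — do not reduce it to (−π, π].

(9.6922, -4.0437, 2.3380, 6.5800)

x' = 10.7000 + 6.3000·cos(2.4978)·0.2 = 9.6922
y' = -4.8000 + 6.3000·sin(2.4978)·0.2 = -4.0437
θ' = 2.4978 + (6.3000/2.7)·tan(-0.33)·0.2 = 2.3380
v' = 6.3000 + 1.4000·0.2 = 6.5800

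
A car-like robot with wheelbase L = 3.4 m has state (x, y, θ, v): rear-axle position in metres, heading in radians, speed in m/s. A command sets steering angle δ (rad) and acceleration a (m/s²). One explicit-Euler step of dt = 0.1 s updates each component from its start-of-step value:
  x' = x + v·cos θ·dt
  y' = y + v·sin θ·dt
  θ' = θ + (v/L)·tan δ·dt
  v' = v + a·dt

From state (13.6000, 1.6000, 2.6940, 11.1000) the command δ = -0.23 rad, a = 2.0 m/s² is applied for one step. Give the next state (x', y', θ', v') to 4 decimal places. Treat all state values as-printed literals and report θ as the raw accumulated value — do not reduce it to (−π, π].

(12.5993, 2.0804, 2.6176, 11.3000)

x' = 13.6000 + 11.1000·cos(2.6940)·0.1 = 12.5993
y' = 1.6000 + 11.1000·sin(2.6940)·0.1 = 2.0804
θ' = 2.6940 + (11.1000/3.4)·tan(-0.23)·0.1 = 2.6176
v' = 11.1000 + 2.0000·0.1 = 11.3000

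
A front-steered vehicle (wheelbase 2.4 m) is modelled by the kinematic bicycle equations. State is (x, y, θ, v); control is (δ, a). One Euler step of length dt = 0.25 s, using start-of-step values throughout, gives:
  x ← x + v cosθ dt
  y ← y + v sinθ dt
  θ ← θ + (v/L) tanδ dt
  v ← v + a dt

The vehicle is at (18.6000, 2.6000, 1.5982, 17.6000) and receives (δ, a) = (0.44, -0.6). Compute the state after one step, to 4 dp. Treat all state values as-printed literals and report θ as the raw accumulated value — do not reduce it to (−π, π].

x' = 18.6000 + 17.6000·cos(1.5982)·0.25 = 18.4794
y' = 2.6000 + 17.6000·sin(1.5982)·0.25 = 6.9983
θ' = 1.5982 + (17.6000/2.4)·tan(0.44)·0.25 = 2.4613
v' = 17.6000 − 0.6000·0.25 = 17.4500

(18.4794, 6.9983, 2.4613, 17.4500)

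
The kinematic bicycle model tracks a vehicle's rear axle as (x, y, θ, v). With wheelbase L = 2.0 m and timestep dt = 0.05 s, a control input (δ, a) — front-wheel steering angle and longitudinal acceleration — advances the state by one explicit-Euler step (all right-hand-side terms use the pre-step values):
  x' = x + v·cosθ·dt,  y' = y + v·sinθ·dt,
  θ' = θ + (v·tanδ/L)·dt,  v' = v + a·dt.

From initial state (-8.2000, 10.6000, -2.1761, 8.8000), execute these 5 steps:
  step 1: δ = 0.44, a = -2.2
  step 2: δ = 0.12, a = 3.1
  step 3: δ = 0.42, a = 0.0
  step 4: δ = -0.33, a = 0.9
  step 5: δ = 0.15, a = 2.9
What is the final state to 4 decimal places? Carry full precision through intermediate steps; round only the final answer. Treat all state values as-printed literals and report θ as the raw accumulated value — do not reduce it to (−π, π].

after step 1 (δ=0.44, a=-2.2): (-8.450365, 10.238175, -2.072528, 8.690000)
after step 2 (δ=0.12, a=3.1): (-8.659336, 9.857227, -2.046332, 8.845000)
after step 3 (δ=0.42, a=0.0): (-8.861804, 9.464046, -1.947584, 8.845000)
after step 4 (δ=-0.33, a=0.9): (-9.024524, 9.052819, -2.023325, 8.890000)
after step 5 (δ=0.15, a=2.9): (-9.218878, 8.653060, -1.989735, 9.035000)

(-9.2189, 8.6531, -1.9897, 9.0350)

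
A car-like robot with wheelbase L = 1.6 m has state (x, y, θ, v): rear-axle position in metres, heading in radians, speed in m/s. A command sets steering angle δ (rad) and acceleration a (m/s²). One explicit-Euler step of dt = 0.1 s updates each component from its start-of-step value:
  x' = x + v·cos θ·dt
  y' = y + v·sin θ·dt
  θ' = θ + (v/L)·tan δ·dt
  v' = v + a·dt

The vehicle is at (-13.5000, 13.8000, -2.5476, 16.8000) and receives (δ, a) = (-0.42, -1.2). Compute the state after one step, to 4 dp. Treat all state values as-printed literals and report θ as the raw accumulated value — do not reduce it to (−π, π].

(-14.8922, 12.8597, -3.0165, 16.6800)

x' = -13.5000 + 16.8000·cos(-2.5476)·0.1 = -14.8922
y' = 13.8000 + 16.8000·sin(-2.5476)·0.1 = 12.8597
θ' = -2.5476 + (16.8000/1.6)·tan(-0.42)·0.1 = -3.0165
v' = 16.8000 − 1.2000·0.1 = 16.6800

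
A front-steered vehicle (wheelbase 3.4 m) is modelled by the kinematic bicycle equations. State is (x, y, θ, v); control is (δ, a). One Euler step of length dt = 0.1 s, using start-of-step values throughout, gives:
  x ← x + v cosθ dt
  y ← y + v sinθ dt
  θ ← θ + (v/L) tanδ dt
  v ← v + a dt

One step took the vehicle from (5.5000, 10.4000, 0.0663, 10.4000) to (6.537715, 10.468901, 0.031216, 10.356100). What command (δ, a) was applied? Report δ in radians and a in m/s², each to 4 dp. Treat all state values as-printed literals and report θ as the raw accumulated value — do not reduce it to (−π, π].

a = (v'−v)/dt = (-0.043900)/0.1 = -0.4390
Δθ = θ'−θ = -0.035084;  (v·dt/L) = 10.4000·0.1/3.4 = 0.305882
tan δ = Δθ·L/(v·dt) = -0.114698  →  δ = -0.1142

δ = -0.1142, a = -0.4390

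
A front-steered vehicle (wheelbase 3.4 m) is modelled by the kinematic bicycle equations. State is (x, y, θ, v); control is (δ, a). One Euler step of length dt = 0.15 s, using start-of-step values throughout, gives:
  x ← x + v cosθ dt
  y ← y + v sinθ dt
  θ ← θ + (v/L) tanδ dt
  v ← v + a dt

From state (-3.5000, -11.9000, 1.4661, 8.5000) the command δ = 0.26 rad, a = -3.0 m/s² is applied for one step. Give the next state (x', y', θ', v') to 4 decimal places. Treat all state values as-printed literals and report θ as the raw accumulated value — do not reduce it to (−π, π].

x' = -3.5000 + 8.5000·cos(1.4661)·0.15 = -3.3668
y' = -11.9000 + 8.5000·sin(1.4661)·0.15 = -10.6320
θ' = 1.4661 + (8.5000/3.4)·tan(0.26)·0.15 = 1.5659
v' = 8.5000 − 3.0000·0.15 = 8.0500

(-3.3668, -10.6320, 1.5659, 8.0500)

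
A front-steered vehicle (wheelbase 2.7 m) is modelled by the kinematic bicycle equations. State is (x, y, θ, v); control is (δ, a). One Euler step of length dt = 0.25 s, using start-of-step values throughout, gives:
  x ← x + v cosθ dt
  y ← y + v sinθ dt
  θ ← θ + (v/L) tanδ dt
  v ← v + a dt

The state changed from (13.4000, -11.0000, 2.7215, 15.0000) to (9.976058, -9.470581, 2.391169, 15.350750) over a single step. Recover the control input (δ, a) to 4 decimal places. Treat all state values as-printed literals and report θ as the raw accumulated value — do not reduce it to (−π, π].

δ = -0.2335, a = 1.4030

a = (v'−v)/dt = (0.350750)/0.25 = 1.4030
Δθ = θ'−θ = -0.330331;  (v·dt/L) = 15.0000·0.25/2.7 = 1.388889
tan δ = Δθ·L/(v·dt) = -0.237838  →  δ = -0.2335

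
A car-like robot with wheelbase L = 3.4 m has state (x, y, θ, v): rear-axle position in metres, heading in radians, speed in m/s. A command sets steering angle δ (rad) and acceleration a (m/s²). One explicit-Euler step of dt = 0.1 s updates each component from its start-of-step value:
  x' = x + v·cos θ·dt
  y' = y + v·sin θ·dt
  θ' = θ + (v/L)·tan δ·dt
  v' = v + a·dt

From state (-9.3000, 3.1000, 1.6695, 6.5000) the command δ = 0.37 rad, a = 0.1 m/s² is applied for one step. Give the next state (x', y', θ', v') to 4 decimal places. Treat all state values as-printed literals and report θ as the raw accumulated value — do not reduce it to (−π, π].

(-9.3641, 3.7468, 1.7437, 6.5100)

x' = -9.3000 + 6.5000·cos(1.6695)·0.1 = -9.3641
y' = 3.1000 + 6.5000·sin(1.6695)·0.1 = 3.7468
θ' = 1.6695 + (6.5000/3.4)·tan(0.37)·0.1 = 1.7437
v' = 6.5000 + 0.1000·0.1 = 6.5100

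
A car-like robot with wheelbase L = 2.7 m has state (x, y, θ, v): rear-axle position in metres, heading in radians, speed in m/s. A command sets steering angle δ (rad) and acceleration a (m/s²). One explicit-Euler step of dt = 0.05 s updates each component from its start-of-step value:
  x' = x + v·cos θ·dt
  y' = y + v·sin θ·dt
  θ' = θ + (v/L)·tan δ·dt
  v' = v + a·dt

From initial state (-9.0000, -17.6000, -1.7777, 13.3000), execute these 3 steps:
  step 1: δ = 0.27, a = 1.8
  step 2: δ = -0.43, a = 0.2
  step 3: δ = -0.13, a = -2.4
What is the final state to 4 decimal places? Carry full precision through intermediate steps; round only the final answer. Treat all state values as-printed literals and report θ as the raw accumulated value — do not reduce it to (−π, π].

(-9.3966, -19.5626, -1.8557, 13.2800)

after step 1 (δ=0.27, a=1.8): (-9.136611, -18.250817, -1.709535, 13.390000)
after step 2 (δ=-0.43, a=0.2): (-9.229200, -18.913884, -1.823257, 13.400000)
after step 3 (δ=-0.13, a=-2.4): (-9.396557, -19.562645, -1.855699, 13.280000)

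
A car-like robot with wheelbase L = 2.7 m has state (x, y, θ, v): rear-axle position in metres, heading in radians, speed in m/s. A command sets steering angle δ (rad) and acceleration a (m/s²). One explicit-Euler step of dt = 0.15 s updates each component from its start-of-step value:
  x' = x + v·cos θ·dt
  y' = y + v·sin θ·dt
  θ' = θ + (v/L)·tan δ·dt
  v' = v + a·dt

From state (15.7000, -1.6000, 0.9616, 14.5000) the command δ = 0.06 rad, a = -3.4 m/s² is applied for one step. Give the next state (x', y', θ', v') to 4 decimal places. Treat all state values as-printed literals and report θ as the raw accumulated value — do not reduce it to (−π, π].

(16.9446, 0.1837, 1.0100, 13.9900)

x' = 15.7000 + 14.5000·cos(0.9616)·0.15 = 16.9446
y' = -1.6000 + 14.5000·sin(0.9616)·0.15 = 0.1837
θ' = 0.9616 + (14.5000/2.7)·tan(0.06)·0.15 = 1.0100
v' = 14.5000 − 3.4000·0.15 = 13.9900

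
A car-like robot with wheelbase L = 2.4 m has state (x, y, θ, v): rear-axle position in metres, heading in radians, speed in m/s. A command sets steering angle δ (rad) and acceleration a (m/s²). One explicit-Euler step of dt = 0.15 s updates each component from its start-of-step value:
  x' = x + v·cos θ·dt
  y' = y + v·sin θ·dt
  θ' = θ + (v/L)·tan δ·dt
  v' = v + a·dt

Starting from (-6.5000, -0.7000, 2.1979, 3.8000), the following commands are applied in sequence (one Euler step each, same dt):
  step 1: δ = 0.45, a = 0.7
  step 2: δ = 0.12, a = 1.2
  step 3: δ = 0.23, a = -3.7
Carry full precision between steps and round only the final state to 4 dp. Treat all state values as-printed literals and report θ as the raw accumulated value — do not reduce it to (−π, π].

after step 1 (δ=0.45, a=0.7): (-6.834477, -0.238454, 2.312626, 3.905000)
after step 2 (δ=0.12, a=1.2): (-7.230232, 0.193381, 2.342054, 4.085000)
after step 3 (δ=0.23, a=-3.7): (-7.657342, 0.632744, 2.401834, 3.530000)

(-7.6573, 0.6327, 2.4018, 3.5300)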